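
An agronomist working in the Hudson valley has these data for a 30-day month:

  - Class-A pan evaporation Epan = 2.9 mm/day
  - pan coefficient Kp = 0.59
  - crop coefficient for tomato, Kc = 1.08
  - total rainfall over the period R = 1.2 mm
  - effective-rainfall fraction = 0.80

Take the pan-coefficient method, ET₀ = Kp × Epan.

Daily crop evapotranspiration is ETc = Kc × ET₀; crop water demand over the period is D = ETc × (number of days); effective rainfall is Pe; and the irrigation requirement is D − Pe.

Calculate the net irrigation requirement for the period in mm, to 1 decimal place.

ET₀ = 0.59 × 2.9 = 1.7110 mm/d
ETc = Kc × ET₀ = 1.08 × 1.7110 = 1.8479 mm/d
Crop demand D = ETc × 30 d = 1.8479 × 30 = 55.437 mm
Pe = 0.80 × 1.2 = 0.960 mm
D − Pe = 55.437 − 0.960 = 54.477 mm

54.5 mm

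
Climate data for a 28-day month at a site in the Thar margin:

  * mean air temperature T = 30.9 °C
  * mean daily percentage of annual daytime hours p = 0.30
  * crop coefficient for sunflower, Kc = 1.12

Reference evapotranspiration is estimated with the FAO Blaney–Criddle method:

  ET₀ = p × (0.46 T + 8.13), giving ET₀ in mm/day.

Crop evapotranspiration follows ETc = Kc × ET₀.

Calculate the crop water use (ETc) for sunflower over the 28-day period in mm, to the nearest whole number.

ET₀ = 0.30 × (0.46 × 30.9 + 8.13) = 0.30 × 22.344 = 6.7032 mm/d
ETc = Kc × ET₀ = 1.12 × 6.7032 = 7.5076 mm/d
Over 28 days: 7.5076 × 28 = 210.213 mm

210 mm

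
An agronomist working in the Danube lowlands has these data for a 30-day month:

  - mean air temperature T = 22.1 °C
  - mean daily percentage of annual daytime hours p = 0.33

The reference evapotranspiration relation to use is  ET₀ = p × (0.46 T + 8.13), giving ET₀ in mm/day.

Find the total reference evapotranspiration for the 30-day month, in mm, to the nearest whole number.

ET₀ = 0.33 × (0.46 × 22.1 + 8.13) = 0.33 × 18.296 = 6.0377 mm/d
Monthly total = 6.0377 × 30 = 181.131 mm

181 mm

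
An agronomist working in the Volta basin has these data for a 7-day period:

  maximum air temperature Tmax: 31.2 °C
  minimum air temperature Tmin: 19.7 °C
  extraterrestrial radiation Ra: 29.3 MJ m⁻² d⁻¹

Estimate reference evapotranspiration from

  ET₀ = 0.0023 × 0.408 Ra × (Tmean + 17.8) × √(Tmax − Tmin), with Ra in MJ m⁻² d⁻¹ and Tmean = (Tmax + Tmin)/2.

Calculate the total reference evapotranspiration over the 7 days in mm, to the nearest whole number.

28 mm

Tmean = (31.2 + 19.7)/2 = 25.45 °C
0.408 Ra = 0.408 × 29.3 = 11.9544 mm/d equivalent
ET₀ = 0.0023 × 11.9544 × (25.45 + 17.8) × √11.5 = 0.0023 × 11.9544 × 43.25 × 3.3912 = 4.0327 mm/d
Over 7 days: 4.0327 × 7 = 28.229 mm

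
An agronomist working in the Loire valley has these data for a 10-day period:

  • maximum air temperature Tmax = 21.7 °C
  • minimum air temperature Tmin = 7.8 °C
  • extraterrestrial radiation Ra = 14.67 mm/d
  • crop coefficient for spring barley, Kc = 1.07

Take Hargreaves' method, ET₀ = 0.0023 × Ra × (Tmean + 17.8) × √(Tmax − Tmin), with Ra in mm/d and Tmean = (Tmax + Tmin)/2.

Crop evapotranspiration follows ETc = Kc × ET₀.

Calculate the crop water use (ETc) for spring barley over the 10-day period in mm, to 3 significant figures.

43.8 mm

Tmean = (21.7 + 7.8)/2 = 14.75 °C
ET₀ = 0.0023 × 14.67 × (14.75 + 17.8) × √13.9 = 0.0023 × 14.67 × 32.55 × 3.7283 = 4.0947 mm/d
ETc = Kc × ET₀ = 1.07 × 4.0947 = 4.3813 mm/d
Over 10 days: 4.3813 × 10 = 43.813 mm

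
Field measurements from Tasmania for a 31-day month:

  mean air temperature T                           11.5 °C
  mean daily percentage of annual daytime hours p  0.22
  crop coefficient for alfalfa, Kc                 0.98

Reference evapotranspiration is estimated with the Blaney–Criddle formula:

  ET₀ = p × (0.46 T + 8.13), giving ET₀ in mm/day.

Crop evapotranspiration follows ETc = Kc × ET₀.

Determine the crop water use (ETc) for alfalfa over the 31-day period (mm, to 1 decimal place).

89.7 mm

ET₀ = 0.22 × (0.46 × 11.5 + 8.13) = 0.22 × 13.420 = 2.9524 mm/d
ETc = Kc × ET₀ = 0.98 × 2.9524 = 2.8934 mm/d
Over 31 days: 2.8934 × 31 = 89.695 mm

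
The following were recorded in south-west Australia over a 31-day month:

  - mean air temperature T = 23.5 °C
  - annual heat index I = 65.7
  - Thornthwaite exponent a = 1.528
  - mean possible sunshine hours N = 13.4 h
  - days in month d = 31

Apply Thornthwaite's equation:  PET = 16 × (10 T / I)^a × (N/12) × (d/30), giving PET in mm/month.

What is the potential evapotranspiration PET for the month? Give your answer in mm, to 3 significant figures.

129 mm

10T/I = 10 × 23.5 / 65.7 = 3.5769
(10T/I)^a = 3.5769^1.528 = 7.0107
Uncorrected PET = 16 × 7.0107 = 112.171 mm
Correction = (N/12)(d/30) = (13.4/12)(31/30) = 1.1539
PET = 112.171 × 1.1539 = 129.434 mm/month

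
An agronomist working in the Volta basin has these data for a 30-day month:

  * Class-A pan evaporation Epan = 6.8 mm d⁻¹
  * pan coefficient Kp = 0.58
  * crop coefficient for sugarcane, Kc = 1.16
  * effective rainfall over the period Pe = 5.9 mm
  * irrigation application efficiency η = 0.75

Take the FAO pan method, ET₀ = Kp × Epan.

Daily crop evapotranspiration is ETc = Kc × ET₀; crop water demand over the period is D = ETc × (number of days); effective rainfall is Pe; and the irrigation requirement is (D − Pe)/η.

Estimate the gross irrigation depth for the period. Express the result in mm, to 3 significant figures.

175 mm

ET₀ = 0.58 × 6.8 = 3.9440 mm/d
ETc = Kc × ET₀ = 1.16 × 3.9440 = 4.5750 mm/d
Crop demand D = ETc × 30 d = 4.5750 × 30 = 137.250 mm
D − Pe = 137.250 − 5.9 = 131.350 mm
Gross irrigation = 131.350 / 0.75 = 175.133 mm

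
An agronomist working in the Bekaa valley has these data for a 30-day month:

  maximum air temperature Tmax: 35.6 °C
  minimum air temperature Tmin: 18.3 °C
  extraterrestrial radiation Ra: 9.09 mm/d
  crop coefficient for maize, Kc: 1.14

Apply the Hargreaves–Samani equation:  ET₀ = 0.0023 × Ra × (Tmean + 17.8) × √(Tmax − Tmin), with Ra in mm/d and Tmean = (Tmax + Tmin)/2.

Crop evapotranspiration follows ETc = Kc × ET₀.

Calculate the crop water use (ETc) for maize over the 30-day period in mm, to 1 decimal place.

133.1 mm

Tmean = (35.6 + 18.3)/2 = 26.95 °C
ET₀ = 0.0023 × 9.09 × (26.95 + 17.8) × √17.3 = 0.0023 × 9.09 × 44.75 × 4.1593 = 3.8914 mm/d
ETc = Kc × ET₀ = 1.14 × 3.8914 = 4.4362 mm/d
Over 30 days: 4.4362 × 30 = 133.086 mm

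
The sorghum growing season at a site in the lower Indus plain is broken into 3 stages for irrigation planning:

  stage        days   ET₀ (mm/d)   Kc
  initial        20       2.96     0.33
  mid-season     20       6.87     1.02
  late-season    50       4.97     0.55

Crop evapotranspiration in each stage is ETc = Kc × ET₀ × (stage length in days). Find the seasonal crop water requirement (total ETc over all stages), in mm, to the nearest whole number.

296 mm

initial: 0.33 × 2.96 × 20 = 19.54 mm
mid-season: 1.02 × 6.87 × 20 = 140.15 mm
late-season: 0.55 × 4.97 × 50 = 136.68 mm
Seasonal total = 296.37 mm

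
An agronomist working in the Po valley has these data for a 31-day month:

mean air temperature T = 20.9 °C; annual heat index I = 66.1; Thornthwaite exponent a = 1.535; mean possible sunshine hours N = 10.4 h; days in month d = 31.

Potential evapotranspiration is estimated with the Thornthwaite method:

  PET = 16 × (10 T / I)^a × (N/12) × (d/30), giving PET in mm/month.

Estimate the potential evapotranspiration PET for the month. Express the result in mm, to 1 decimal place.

83.9 mm

10T/I = 10 × 20.9 / 66.1 = 3.1619
(10T/I)^a = 3.1619^1.535 = 5.8536
Uncorrected PET = 16 × 5.8536 = 93.658 mm
Correction = (N/12)(d/30) = (10.4/12)(31/30) = 0.8956
PET = 93.658 × 0.8956 = 83.880 mm/month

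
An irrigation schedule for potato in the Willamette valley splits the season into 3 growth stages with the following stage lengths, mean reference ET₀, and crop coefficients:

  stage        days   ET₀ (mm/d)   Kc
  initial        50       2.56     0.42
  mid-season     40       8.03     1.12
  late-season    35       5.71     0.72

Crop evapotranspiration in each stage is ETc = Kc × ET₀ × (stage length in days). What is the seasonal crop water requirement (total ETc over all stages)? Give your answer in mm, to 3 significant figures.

557 mm

initial: 0.42 × 2.56 × 50 = 53.76 mm
mid-season: 1.12 × 8.03 × 40 = 359.74 mm
late-season: 0.72 × 5.71 × 35 = 143.89 mm
Seasonal total = 557.39 mm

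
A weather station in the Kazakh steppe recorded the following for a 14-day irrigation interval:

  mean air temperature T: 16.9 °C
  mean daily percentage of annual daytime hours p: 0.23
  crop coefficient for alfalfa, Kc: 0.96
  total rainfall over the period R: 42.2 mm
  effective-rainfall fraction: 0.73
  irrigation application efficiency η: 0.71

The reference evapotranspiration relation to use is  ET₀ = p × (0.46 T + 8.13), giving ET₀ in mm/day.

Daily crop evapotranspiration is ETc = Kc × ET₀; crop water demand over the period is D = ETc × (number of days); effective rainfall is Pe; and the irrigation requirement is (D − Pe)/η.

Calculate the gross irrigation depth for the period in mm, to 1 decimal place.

ET₀ = 0.23 × (0.46 × 16.9 + 8.13) = 0.23 × 15.904 = 3.6579 mm/d
ETc = Kc × ET₀ = 0.96 × 3.6579 = 3.5116 mm/d
Crop demand D = ETc × 14 d = 3.5116 × 14 = 49.162 mm
Pe = 0.73 × 42.2 = 30.806 mm
D − Pe = 49.162 − 30.806 = 18.356 mm
Gross irrigation = 18.356 / 0.71 = 25.854 mm

25.9 mm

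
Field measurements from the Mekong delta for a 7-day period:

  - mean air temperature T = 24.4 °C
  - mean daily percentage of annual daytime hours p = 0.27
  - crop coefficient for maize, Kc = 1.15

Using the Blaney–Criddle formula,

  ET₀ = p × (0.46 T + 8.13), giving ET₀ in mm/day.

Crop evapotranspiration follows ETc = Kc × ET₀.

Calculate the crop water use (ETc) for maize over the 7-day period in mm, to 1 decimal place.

42.1 mm

ET₀ = 0.27 × (0.46 × 24.4 + 8.13) = 0.27 × 19.354 = 5.2256 mm/d
ETc = Kc × ET₀ = 1.15 × 5.2256 = 6.0094 mm/d
Over 7 days: 6.0094 × 7 = 42.066 mm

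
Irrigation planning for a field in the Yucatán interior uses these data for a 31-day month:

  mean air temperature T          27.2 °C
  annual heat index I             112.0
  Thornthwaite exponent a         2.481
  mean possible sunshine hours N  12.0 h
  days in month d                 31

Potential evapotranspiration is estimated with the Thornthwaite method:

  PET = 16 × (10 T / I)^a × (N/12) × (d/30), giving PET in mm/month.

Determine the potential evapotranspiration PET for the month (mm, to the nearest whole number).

149 mm

10T/I = 10 × 27.2 / 112.0 = 2.4286
(10T/I)^a = 2.4286^2.481 = 9.0379
Uncorrected PET = 16 × 9.0379 = 144.606 mm
Correction = (N/12)(d/30) = (12.0/12)(31/30) = 1.0333
PET = 144.606 × 1.0333 = 149.421 mm/month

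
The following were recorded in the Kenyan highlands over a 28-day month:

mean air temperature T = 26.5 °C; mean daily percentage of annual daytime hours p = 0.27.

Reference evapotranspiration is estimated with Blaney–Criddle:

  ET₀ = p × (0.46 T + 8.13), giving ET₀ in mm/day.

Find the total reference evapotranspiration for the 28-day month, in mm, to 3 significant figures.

ET₀ = 0.27 × (0.46 × 26.5 + 8.13) = 0.27 × 20.320 = 5.4864 mm/d
Monthly total = 5.4864 × 28 = 153.619 mm

154 mm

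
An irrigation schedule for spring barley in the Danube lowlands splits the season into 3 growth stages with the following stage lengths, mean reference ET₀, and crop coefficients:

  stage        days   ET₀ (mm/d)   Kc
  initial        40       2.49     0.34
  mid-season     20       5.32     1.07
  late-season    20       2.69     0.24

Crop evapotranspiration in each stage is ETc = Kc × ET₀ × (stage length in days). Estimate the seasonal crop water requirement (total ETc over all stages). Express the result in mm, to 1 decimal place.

initial: 0.34 × 2.49 × 40 = 33.86 mm
mid-season: 1.07 × 5.32 × 20 = 113.85 mm
late-season: 0.24 × 2.69 × 20 = 12.91 mm
Seasonal total = 160.62 mm

160.6 mm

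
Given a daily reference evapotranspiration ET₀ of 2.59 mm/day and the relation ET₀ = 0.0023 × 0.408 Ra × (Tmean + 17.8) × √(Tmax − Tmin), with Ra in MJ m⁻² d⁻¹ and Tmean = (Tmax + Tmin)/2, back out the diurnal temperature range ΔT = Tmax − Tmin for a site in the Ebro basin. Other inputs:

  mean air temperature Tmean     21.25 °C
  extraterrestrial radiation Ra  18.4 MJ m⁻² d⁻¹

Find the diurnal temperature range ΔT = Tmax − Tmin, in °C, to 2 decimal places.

√ΔT = ET₀ / [0.0023 × 0.408 × Ra × (Tmean+17.8)] = 2.59 / (0.0023 × 7.5072 × 39.05) = 3.8413
ΔT = 3.8413² = 14.756 °C

14.76 °C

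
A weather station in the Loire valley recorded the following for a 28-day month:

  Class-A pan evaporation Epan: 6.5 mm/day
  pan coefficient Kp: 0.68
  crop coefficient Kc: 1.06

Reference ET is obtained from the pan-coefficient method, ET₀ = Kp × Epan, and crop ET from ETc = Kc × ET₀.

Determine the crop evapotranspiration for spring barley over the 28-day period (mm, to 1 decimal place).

131.2 mm

ET₀ = 0.68 × 6.5 = 4.4200 mm/d
ETc = Kc × ET₀ = 1.06 × 4.4200 = 4.6852 mm/d
Over 28 days: 4.6852 × 28 = 131.186 mm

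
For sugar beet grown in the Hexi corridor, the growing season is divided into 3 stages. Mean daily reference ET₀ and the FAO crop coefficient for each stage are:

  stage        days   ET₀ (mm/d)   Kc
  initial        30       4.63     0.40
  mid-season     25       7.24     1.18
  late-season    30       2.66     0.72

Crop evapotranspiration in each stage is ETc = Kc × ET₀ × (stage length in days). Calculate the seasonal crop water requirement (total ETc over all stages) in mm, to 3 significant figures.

initial: 0.40 × 4.63 × 30 = 55.56 mm
mid-season: 1.18 × 7.24 × 25 = 213.58 mm
late-season: 0.72 × 2.66 × 30 = 57.46 mm
Seasonal total = 326.60 mm

327 mm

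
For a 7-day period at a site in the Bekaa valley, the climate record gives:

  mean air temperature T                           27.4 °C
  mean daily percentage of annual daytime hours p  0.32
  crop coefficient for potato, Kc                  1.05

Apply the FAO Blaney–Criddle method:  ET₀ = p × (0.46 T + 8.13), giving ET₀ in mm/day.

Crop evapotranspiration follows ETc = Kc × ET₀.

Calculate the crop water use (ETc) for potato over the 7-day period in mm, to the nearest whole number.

49 mm

ET₀ = 0.32 × (0.46 × 27.4 + 8.13) = 0.32 × 20.734 = 6.6349 mm/d
ETc = Kc × ET₀ = 1.05 × 6.6349 = 6.9666 mm/d
Over 7 days: 6.9666 × 7 = 48.766 mm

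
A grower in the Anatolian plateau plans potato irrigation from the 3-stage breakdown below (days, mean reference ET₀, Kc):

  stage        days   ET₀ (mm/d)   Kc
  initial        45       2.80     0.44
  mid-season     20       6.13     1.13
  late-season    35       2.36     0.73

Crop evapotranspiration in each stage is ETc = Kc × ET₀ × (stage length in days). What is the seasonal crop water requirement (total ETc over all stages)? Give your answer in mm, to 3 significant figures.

254 mm

initial: 0.44 × 2.80 × 45 = 55.44 mm
mid-season: 1.13 × 6.13 × 20 = 138.54 mm
late-season: 0.73 × 2.36 × 35 = 60.30 mm
Seasonal total = 254.28 mm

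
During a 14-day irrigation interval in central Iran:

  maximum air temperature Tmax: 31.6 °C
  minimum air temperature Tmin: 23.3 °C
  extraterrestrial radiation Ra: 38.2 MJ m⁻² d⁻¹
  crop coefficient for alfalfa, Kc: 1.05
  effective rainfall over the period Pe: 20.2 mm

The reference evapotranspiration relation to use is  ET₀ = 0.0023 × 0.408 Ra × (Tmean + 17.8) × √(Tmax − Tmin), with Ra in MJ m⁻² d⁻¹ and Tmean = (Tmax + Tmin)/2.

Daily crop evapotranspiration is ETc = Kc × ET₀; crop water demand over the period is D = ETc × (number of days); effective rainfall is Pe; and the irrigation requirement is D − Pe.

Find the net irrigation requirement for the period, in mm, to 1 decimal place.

Tmean = (31.6 + 23.3)/2 = 27.45 °C
0.408 Ra = 0.408 × 38.2 = 15.5856 mm/d equivalent
ET₀ = 0.0023 × 15.5856 × (27.45 + 17.8) × √8.3 = 0.0023 × 15.5856 × 45.25 × 2.8810 = 4.6732 mm/d
ETc = Kc × ET₀ = 1.05 × 4.6732 = 4.9069 mm/d
Crop demand D = ETc × 14 d = 4.9069 × 14 = 68.697 mm
D − Pe = 68.697 − 20.2 = 48.497 mm

48.5 mm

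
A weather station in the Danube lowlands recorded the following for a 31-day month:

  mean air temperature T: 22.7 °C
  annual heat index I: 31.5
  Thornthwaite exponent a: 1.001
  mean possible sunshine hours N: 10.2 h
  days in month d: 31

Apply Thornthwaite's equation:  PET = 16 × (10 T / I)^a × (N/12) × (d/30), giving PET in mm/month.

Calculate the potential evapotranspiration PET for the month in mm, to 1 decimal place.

101.5 mm

10T/I = 10 × 22.7 / 31.5 = 7.2063
(10T/I)^a = 7.2063^1.001 = 7.2205
Uncorrected PET = 16 × 7.2205 = 115.528 mm
Correction = (N/12)(d/30) = (10.2/12)(31/30) = 0.8783
PET = 115.528 × 0.8783 = 101.468 mm/month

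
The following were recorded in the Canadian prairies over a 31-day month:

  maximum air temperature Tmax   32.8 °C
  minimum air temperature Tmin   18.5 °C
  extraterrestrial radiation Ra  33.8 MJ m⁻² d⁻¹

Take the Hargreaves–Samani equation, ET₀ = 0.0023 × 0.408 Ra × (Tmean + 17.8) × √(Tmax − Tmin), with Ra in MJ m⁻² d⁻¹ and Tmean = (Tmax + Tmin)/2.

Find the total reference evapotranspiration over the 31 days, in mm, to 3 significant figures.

Tmean = (32.8 + 18.5)/2 = 25.65 °C
0.408 Ra = 0.408 × 33.8 = 13.7904 mm/d equivalent
ET₀ = 0.0023 × 13.7904 × (25.65 + 17.8) × √14.3 = 0.0023 × 13.7904 × 43.45 × 3.7815 = 5.2115 mm/d
Over 31 days: 5.2115 × 31 = 161.557 mm

162 mm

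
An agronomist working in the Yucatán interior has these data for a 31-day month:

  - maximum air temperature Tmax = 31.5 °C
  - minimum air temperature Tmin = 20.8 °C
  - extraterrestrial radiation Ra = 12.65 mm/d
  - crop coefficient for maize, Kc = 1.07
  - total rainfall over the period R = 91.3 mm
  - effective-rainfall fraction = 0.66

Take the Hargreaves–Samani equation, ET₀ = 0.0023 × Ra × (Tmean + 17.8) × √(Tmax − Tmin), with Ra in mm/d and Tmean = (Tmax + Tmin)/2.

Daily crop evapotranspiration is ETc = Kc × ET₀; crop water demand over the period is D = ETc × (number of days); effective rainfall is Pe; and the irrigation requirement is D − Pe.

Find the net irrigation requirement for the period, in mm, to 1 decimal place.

78.5 mm

Tmean = (31.5 + 20.8)/2 = 26.15 °C
ET₀ = 0.0023 × 12.65 × (26.15 + 17.8) × √10.7 = 0.0023 × 12.65 × 43.95 × 3.2711 = 4.1828 mm/d
ETc = Kc × ET₀ = 1.07 × 4.1828 = 4.4756 mm/d
Crop demand D = ETc × 31 d = 4.4756 × 31 = 138.744 mm
Pe = 0.66 × 91.3 = 60.258 mm
D − Pe = 138.744 − 60.258 = 78.486 mm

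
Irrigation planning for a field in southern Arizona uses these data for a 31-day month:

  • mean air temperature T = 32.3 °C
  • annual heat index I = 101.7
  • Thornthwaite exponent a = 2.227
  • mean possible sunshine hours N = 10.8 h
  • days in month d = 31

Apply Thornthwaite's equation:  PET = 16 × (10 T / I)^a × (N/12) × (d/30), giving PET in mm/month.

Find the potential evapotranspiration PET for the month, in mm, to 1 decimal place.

10T/I = 10 × 32.3 / 101.7 = 3.1760
(10T/I)^a = 3.1760^2.227 = 13.1126
Uncorrected PET = 16 × 13.1126 = 209.802 mm
Correction = (N/12)(d/30) = (10.8/12)(31/30) = 0.9300
PET = 209.802 × 0.9300 = 195.116 mm/month

195.1 mm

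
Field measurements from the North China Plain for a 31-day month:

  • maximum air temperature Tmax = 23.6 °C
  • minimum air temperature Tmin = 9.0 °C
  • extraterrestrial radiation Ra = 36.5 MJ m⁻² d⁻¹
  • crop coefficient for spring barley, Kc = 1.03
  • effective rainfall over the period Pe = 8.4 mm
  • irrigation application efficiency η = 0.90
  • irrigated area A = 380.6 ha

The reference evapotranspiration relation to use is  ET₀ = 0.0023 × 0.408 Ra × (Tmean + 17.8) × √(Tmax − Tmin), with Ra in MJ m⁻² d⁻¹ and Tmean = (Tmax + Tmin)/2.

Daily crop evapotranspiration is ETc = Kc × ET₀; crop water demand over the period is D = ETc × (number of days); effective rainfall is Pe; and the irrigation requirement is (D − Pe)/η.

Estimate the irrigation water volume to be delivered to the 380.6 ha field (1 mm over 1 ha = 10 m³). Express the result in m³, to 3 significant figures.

Tmean = (23.6 + 9.0)/2 = 16.30 °C
0.408 Ra = 0.408 × 36.5 = 14.8920 mm/d equivalent
ET₀ = 0.0023 × 14.8920 × (16.30 + 17.8) × √14.6 = 0.0023 × 14.8920 × 34.10 × 3.8210 = 4.4628 mm/d
ETc = Kc × ET₀ = 1.03 × 4.4628 = 4.5967 mm/d
Crop demand D = ETc × 31 d = 4.5967 × 31 = 142.498 mm
D − Pe = 142.498 − 8.4 = 134.098 mm
Gross irrigation = 134.098 / 0.90 = 148.998 mm
Volume = 148.998 mm × 380.6 ha × 10 = 567086.4 m³

567000 m³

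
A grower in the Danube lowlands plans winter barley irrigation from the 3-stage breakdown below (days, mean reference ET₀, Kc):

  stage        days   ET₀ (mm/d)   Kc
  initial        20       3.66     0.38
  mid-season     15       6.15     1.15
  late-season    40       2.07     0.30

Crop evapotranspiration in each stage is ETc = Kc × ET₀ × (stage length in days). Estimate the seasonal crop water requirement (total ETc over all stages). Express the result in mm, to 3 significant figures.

initial: 0.38 × 3.66 × 20 = 27.82 mm
mid-season: 1.15 × 6.15 × 15 = 106.09 mm
late-season: 0.30 × 2.07 × 40 = 24.84 mm
Seasonal total = 158.75 mm

159 mm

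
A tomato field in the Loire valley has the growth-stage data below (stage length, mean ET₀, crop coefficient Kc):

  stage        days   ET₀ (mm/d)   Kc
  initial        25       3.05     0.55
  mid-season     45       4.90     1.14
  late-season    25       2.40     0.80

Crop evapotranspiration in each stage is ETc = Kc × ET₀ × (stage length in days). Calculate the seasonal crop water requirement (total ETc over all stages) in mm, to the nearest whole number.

initial: 0.55 × 3.05 × 25 = 41.94 mm
mid-season: 1.14 × 4.90 × 45 = 251.37 mm
late-season: 0.80 × 2.40 × 25 = 48.00 mm
Seasonal total = 341.31 mm

341 mm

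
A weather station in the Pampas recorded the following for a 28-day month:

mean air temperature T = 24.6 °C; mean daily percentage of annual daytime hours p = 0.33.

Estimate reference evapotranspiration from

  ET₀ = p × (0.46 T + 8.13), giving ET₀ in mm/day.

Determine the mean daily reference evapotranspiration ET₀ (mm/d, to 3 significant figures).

6.42 mm/d

ET₀ = 0.33 × (0.46 × 24.6 + 8.13) = 0.33 × 19.446 = 6.4172 mm/d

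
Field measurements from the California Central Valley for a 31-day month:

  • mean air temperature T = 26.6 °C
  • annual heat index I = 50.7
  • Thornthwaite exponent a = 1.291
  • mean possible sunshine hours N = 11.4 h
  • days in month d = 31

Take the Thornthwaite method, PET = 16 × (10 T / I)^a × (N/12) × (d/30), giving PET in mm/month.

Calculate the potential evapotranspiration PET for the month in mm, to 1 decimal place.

10T/I = 10 × 26.6 / 50.7 = 5.2465
(10T/I)^a = 5.2465^1.291 = 8.4987
Uncorrected PET = 16 × 8.4987 = 135.979 mm
Correction = (N/12)(d/30) = (11.4/12)(31/30) = 0.9817
PET = 135.979 × 0.9817 = 133.491 mm/month

133.5 mm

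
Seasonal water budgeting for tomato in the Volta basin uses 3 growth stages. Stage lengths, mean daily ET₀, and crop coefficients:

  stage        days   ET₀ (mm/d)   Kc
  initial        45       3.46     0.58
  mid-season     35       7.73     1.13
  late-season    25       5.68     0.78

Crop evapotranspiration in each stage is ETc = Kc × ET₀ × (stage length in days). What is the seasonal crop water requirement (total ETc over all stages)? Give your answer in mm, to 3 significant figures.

initial: 0.58 × 3.46 × 45 = 90.31 mm
mid-season: 1.13 × 7.73 × 35 = 305.72 mm
late-season: 0.78 × 5.68 × 25 = 110.76 mm
Seasonal total = 506.79 mm

507 mm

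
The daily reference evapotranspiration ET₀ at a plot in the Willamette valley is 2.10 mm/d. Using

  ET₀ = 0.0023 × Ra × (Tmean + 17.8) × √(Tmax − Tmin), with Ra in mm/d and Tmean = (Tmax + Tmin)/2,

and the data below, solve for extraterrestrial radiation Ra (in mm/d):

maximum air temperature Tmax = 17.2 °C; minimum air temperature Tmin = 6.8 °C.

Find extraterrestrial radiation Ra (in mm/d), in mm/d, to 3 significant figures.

9.50 mm/d

Tmean = 12.00 °C; √ΔT = 3.2249
Ra = ET₀ / [0.0023 × (Tmean+17.8) × √ΔT] = 2.10 / (0.0023 × 29.80 × 3.2249) = 9.501 mm/d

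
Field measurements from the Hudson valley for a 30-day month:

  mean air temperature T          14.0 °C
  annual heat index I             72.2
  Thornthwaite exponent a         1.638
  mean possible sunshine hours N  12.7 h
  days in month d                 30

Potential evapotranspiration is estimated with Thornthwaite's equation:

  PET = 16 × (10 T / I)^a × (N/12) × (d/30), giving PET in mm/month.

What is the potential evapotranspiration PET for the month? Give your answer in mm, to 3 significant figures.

10T/I = 10 × 14.0 / 72.2 = 1.9391
(10T/I)^a = 1.9391^1.638 = 2.9586
Uncorrected PET = 16 × 2.9586 = 47.338 mm
Correction = (N/12)(d/30) = (12.7/12)(30/30) = 1.0583
PET = 47.338 × 1.0583 = 50.098 mm/month

50.1 mm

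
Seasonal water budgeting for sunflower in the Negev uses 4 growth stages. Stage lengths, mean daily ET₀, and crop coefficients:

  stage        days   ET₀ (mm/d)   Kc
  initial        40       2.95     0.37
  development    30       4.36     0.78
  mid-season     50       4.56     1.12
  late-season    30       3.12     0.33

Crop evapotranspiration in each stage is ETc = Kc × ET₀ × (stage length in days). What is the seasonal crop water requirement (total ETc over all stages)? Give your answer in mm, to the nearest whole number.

initial: 0.37 × 2.95 × 40 = 43.66 mm
development: 0.78 × 4.36 × 30 = 102.02 mm
mid-season: 1.12 × 4.56 × 50 = 255.36 mm
late-season: 0.33 × 3.12 × 30 = 30.89 mm
Seasonal total = 431.93 mm

432 mm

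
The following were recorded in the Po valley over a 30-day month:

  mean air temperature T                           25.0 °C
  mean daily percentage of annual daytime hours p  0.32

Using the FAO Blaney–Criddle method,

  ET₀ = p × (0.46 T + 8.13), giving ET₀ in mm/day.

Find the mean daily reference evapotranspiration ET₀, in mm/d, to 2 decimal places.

6.28 mm/d

ET₀ = 0.32 × (0.46 × 25.0 + 8.13) = 0.32 × 19.630 = 6.2816 mm/d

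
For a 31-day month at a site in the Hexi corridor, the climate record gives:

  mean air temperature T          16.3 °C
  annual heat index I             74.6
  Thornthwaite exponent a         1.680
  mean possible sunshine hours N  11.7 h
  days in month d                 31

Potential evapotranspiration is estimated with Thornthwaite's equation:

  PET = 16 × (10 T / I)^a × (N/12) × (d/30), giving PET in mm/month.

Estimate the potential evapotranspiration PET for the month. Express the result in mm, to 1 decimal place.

59.9 mm

10T/I = 10 × 16.3 / 74.6 = 2.1850
(10T/I)^a = 2.1850^1.680 = 3.7177
Uncorrected PET = 16 × 3.7177 = 59.483 mm
Correction = (N/12)(d/30) = (11.7/12)(31/30) = 1.0075
PET = 59.483 × 1.0075 = 59.929 mm/month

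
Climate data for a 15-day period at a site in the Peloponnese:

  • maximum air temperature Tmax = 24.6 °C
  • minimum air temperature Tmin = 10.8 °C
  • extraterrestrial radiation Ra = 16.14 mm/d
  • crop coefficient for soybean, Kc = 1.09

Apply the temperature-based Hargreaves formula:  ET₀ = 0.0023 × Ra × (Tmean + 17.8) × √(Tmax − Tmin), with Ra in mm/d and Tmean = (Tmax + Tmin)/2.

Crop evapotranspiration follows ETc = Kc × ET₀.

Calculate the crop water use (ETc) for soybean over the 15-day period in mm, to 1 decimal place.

80.0 mm

Tmean = (24.6 + 10.8)/2 = 17.70 °C
ET₀ = 0.0023 × 16.14 × (17.70 + 17.8) × √13.8 = 0.0023 × 16.14 × 35.50 × 3.7148 = 4.8955 mm/d
ETc = Kc × ET₀ = 1.09 × 4.8955 = 5.3361 mm/d
Over 15 days: 5.3361 × 15 = 80.042 mm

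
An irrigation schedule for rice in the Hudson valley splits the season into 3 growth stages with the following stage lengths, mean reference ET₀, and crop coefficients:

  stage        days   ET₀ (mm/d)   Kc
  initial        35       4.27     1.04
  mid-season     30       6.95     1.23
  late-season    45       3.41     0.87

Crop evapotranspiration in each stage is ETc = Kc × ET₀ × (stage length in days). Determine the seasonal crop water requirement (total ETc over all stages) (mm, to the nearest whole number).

545 mm

initial: 1.04 × 4.27 × 35 = 155.43 mm
mid-season: 1.23 × 6.95 × 30 = 256.46 mm
late-season: 0.87 × 3.41 × 45 = 133.50 mm
Seasonal total = 545.39 mm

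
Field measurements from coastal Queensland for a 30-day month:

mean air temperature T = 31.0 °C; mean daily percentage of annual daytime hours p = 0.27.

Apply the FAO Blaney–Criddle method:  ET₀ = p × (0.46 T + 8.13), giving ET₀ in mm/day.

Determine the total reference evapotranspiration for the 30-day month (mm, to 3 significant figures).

ET₀ = 0.27 × (0.46 × 31.0 + 8.13) = 0.27 × 22.390 = 6.0453 mm/d
Monthly total = 6.0453 × 30 = 181.359 mm

181 mm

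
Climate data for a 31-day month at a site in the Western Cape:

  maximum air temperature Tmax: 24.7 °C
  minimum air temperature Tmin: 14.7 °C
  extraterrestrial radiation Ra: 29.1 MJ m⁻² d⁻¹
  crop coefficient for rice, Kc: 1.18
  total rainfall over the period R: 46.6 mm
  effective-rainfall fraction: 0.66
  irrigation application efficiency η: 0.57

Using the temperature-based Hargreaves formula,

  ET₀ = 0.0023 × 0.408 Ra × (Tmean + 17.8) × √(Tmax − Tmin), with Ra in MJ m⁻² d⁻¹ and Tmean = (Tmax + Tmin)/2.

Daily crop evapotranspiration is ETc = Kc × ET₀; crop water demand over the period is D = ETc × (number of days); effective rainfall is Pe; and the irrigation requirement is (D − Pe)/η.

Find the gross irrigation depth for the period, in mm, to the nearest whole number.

154 mm

Tmean = (24.7 + 14.7)/2 = 19.70 °C
0.408 Ra = 0.408 × 29.1 = 11.8728 mm/d equivalent
ET₀ = 0.0023 × 11.8728 × (19.70 + 17.8) × √10.0 = 0.0023 × 11.8728 × 37.50 × 3.1623 = 3.2383 mm/d
ETc = Kc × ET₀ = 1.18 × 3.2383 = 3.8212 mm/d
Crop demand D = ETc × 31 d = 3.8212 × 31 = 118.457 mm
Pe = 0.66 × 46.6 = 30.756 mm
D − Pe = 118.457 − 30.756 = 87.701 mm
Gross irrigation = 87.701 / 0.57 = 153.861 mm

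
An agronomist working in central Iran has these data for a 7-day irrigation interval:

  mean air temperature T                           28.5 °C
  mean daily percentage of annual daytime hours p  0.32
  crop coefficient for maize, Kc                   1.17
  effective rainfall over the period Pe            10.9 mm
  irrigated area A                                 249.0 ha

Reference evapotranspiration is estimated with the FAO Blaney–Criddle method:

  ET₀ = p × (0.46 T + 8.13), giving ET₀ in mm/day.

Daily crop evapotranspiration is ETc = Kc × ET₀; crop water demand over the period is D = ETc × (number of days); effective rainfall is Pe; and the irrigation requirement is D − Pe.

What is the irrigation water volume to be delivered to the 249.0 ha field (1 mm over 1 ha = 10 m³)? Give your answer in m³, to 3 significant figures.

111000 m³

ET₀ = 0.32 × (0.46 × 28.5 + 8.13) = 0.32 × 21.240 = 6.7968 mm/d
ETc = Kc × ET₀ = 1.17 × 6.7968 = 7.9523 mm/d
Crop demand D = ETc × 7 d = 7.9523 × 7 = 55.666 mm
D − Pe = 55.666 − 10.9 = 44.766 mm
Volume = 44.766 mm × 249.0 ha × 10 = 111467.3 m³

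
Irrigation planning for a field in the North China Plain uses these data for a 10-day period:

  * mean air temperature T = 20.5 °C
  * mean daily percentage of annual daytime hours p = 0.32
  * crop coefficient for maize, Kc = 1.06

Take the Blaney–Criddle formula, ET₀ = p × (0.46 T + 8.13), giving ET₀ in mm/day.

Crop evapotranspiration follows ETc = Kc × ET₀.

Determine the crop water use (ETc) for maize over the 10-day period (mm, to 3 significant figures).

59.6 mm

ET₀ = 0.32 × (0.46 × 20.5 + 8.13) = 0.32 × 17.560 = 5.6192 mm/d
ETc = Kc × ET₀ = 1.06 × 5.6192 = 5.9564 mm/d
Over 10 days: 5.9564 × 10 = 59.564 mm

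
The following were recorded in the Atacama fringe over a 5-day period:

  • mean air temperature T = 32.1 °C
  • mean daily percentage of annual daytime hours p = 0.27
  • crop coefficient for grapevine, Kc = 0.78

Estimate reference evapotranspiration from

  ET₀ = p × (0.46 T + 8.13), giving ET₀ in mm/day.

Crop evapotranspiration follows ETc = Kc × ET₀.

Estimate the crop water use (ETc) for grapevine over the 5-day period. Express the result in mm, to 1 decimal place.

24.1 mm

ET₀ = 0.27 × (0.46 × 32.1 + 8.13) = 0.27 × 22.896 = 6.1819 mm/d
ETc = Kc × ET₀ = 0.78 × 6.1819 = 4.8219 mm/d
Over 5 days: 4.8219 × 5 = 24.110 mm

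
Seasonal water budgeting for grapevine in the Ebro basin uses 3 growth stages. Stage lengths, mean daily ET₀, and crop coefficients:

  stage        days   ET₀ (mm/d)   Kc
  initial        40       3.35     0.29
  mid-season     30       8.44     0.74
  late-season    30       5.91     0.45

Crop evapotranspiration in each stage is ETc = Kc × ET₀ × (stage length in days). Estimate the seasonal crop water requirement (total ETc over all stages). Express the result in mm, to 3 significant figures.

initial: 0.29 × 3.35 × 40 = 38.86 mm
mid-season: 0.74 × 8.44 × 30 = 187.37 mm
late-season: 0.45 × 5.91 × 30 = 79.79 mm
Seasonal total = 306.02 mm

306 mm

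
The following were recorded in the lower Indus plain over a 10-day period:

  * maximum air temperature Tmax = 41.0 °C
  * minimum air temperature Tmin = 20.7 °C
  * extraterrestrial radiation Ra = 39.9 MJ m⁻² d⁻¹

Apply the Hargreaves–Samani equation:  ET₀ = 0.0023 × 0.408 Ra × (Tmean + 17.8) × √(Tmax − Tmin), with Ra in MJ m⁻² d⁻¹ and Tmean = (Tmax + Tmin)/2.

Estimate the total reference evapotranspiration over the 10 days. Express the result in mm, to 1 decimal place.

82.1 mm

Tmean = (41.0 + 20.7)/2 = 30.85 °C
0.408 Ra = 0.408 × 39.9 = 16.2792 mm/d equivalent
ET₀ = 0.0023 × 16.2792 × (30.85 + 17.8) × √20.3 = 0.0023 × 16.2792 × 48.65 × 4.5056 = 8.2072 mm/d
Over 10 days: 8.2072 × 10 = 82.072 mm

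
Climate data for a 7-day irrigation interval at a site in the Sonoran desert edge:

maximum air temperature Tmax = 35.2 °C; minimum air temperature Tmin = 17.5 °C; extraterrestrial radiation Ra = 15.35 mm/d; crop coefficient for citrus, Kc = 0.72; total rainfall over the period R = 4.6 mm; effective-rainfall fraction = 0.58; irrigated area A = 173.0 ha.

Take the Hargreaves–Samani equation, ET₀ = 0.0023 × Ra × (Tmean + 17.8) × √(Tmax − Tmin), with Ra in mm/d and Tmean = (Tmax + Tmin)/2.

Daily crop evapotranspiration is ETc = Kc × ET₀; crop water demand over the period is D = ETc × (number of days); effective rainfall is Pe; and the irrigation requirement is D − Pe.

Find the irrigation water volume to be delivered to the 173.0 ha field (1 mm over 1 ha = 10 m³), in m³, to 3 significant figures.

Tmean = (35.2 + 17.5)/2 = 26.35 °C
ET₀ = 0.0023 × 15.35 × (26.35 + 17.8) × √17.7 = 0.0023 × 15.35 × 44.15 × 4.2071 = 6.5577 mm/d
ETc = Kc × ET₀ = 0.72 × 6.5577 = 4.7215 mm/d
Crop demand D = ETc × 7 d = 4.7215 × 7 = 33.051 mm
Pe = 0.58 × 4.6 = 2.668 mm
D − Pe = 33.051 − 2.668 = 30.383 mm
Volume = 30.383 mm × 173.0 ha × 10 = 52562.6 m³

52600 m³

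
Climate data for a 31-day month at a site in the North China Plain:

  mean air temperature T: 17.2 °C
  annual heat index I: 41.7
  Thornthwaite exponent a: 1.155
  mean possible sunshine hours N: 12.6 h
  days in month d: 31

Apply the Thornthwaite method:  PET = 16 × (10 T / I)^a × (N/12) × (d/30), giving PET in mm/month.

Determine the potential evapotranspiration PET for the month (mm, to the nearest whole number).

89 mm

10T/I = 10 × 17.2 / 41.7 = 4.1247
(10T/I)^a = 4.1247^1.155 = 5.1378
Uncorrected PET = 16 × 5.1378 = 82.205 mm
Correction = (N/12)(d/30) = (12.6/12)(31/30) = 1.0850
PET = 82.205 × 1.0850 = 89.192 mm/month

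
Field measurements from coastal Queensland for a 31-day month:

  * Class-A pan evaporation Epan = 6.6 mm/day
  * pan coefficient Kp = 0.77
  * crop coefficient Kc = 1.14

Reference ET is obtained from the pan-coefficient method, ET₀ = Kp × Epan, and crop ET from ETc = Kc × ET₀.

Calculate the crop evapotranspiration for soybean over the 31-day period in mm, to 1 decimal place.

179.6 mm

ET₀ = 0.77 × 6.6 = 5.0820 mm/d
ETc = Kc × ET₀ = 1.14 × 5.0820 = 5.7935 mm/d
Over 31 days: 5.7935 × 31 = 179.599 mm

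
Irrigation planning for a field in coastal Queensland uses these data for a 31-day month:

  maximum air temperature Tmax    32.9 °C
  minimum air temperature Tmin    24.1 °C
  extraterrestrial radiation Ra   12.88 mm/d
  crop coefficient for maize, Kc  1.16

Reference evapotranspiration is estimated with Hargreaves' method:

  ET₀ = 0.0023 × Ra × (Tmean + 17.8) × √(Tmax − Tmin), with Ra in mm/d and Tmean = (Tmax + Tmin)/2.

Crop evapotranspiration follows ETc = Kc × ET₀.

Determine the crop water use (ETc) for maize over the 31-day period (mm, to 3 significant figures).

146 mm

Tmean = (32.9 + 24.1)/2 = 28.50 °C
ET₀ = 0.0023 × 12.88 × (28.50 + 17.8) × √8.8 = 0.0023 × 12.88 × 46.30 × 2.9665 = 4.0688 mm/d
ETc = Kc × ET₀ = 1.16 × 4.0688 = 4.7198 mm/d
Over 31 days: 4.7198 × 31 = 146.314 mm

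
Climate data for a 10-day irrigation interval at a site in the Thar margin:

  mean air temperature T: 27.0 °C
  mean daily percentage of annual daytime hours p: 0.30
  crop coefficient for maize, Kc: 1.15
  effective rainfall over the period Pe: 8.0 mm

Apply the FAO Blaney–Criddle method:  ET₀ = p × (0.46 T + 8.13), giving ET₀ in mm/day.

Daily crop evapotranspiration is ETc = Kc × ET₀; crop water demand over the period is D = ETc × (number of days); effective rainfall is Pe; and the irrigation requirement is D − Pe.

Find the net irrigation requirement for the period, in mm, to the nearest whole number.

63 mm

ET₀ = 0.30 × (0.46 × 27.0 + 8.13) = 0.30 × 20.550 = 6.1650 mm/d
ETc = Kc × ET₀ = 1.15 × 6.1650 = 7.0898 mm/d
Crop demand D = ETc × 10 d = 7.0898 × 10 = 70.898 mm
D − Pe = 70.898 − 8.0 = 62.898 mm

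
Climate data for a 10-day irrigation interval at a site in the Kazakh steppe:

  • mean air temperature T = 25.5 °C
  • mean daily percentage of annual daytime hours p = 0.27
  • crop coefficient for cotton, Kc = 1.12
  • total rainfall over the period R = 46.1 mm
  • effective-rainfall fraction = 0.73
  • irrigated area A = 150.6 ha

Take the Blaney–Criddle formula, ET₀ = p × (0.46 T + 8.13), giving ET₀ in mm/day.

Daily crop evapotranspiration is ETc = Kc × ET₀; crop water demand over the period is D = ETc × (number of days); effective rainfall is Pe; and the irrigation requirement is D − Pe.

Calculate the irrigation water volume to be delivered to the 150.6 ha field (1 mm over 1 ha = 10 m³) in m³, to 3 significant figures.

39800 m³

ET₀ = 0.27 × (0.46 × 25.5 + 8.13) = 0.27 × 19.860 = 5.3622 mm/d
ETc = Kc × ET₀ = 1.12 × 5.3622 = 6.0057 mm/d
Crop demand D = ETc × 10 d = 6.0057 × 10 = 60.057 mm
Pe = 0.73 × 46.1 = 33.653 mm
D − Pe = 60.057 − 33.653 = 26.404 mm
Volume = 26.404 mm × 150.6 ha × 10 = 39764.4 m³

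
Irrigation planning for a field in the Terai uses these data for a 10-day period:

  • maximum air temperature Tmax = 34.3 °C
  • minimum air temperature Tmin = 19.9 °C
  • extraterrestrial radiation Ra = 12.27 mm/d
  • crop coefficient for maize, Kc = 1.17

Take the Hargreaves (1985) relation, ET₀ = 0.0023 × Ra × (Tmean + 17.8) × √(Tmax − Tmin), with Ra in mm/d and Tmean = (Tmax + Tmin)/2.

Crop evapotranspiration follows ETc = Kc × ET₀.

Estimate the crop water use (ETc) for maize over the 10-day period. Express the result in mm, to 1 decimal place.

56.3 mm

Tmean = (34.3 + 19.9)/2 = 27.10 °C
ET₀ = 0.0023 × 12.27 × (27.10 + 17.8) × √14.4 = 0.0023 × 12.27 × 44.90 × 3.7947 = 4.8084 mm/d
ETc = Kc × ET₀ = 1.17 × 4.8084 = 5.6258 mm/d
Over 10 days: 5.6258 × 10 = 56.258 mm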